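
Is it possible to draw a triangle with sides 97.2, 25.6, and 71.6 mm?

No

The two shorter sides sum to 97.2, exactly equal to the longest side 97.2.
That gives only a degenerate (flat) triangle — the inequality must be strict.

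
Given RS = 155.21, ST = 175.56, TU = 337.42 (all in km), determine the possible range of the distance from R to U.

6.65 ≤ RU ≤ 668.19 km

The maximum is all hops collinear in one direction: 155.21 + 175.56 + 337.42 = 668.19.
The longest hop is 337.42; the others sum to 330.77. Folding the others back against it leaves at least 337.42 − 330.77 = 6.65.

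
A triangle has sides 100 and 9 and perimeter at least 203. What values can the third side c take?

Triangle inequality alone gives 91 < c < 109.
The perimeter condition gives c ≥ 203 − 100 − 9 = 94.
Intersecting the two: 94 ≤ c < 109.

94 ≤ c < 109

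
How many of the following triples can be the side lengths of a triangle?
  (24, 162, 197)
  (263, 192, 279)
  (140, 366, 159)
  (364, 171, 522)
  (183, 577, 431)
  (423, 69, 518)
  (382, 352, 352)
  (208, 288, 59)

4

(24,162,197): 24+162 ≤ 197 → not valid
(192,263,279): 192+263 > 279 → valid
(140,159,366): 140+159 ≤ 366 → not valid
(171,364,522): 171+364 > 522 → valid
(183,431,577): 183+431 > 577 → valid
(69,423,518): 69+423 ≤ 518 → not valid
(352,352,382): 352+352 > 382 → valid
(59,208,288): 59+208 ≤ 288 → not valid
4 of the 8 triples form a triangle.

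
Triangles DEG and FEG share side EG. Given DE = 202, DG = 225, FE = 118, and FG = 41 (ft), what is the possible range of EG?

From triangle DEG: |202 − 225| < EG < 202 + 225, i.e. 23 < EG < 427.
From triangle FEG: 77 < EG < 159.
Both must hold, so EG lies in the intersection.

77 < EG < 159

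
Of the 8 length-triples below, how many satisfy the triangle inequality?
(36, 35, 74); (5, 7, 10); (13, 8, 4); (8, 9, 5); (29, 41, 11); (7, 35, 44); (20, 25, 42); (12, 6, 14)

4

(35,36,74): 35+36 ≤ 74 → not valid
(5,7,10): 5+7 > 10 → valid
(4,8,13): 4+8 ≤ 13 → not valid
(5,8,9): 5+8 > 9 → valid
(11,29,41): 11+29 ≤ 41 → not valid
(7,35,44): 7+35 ≤ 44 → not valid
(20,25,42): 20+25 > 42 → valid
(6,12,14): 6+12 > 14 → valid
4 of the 8 triples form a triangle.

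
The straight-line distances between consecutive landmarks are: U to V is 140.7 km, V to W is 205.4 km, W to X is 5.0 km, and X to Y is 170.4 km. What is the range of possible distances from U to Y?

0 ≤ UY ≤ 521.5 km

The maximum is all hops collinear in one direction: 140.7 + 205.4 + 5.0 + 170.4 = 521.5.
The longest hop is 205.4; the others sum to 316.1. Since 205.4 ≤ 316.1, the path can fold back on itself completely, so the minimum distance is 0.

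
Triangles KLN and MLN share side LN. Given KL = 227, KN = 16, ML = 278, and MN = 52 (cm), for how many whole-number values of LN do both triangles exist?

From triangle KLN: 211 < LN < 243.
From triangle MLN: 226 < LN < 330.
Intersection: 226 < LN < 243, so integers 227 through 242: 16 values.

16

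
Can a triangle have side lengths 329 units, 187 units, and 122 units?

The longest side is 329, but the other two sum to only 309.
309 < 329, so the triangle inequality fails.

No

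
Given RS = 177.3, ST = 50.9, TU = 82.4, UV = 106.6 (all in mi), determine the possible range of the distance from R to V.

The maximum is all hops collinear in one direction: 177.3 + 50.9 + 82.4 + 106.6 = 417.2.
The longest hop is 177.3; the others sum to 239.9. Since 177.3 ≤ 239.9, the path can fold back on itself completely, so the minimum distance is 0.

0 ≤ RV ≤ 417.2 mi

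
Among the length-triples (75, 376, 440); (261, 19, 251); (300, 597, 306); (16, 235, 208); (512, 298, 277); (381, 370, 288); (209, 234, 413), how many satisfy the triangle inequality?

6

(75,376,440): 75+376 > 440 → valid
(19,251,261): 19+251 > 261 → valid
(300,306,597): 300+306 > 597 → valid
(16,208,235): 16+208 ≤ 235 → not valid
(277,298,512): 277+298 > 512 → valid
(288,370,381): 288+370 > 381 → valid
(209,234,413): 209+234 > 413 → valid
6 of the 7 triples form a triangle.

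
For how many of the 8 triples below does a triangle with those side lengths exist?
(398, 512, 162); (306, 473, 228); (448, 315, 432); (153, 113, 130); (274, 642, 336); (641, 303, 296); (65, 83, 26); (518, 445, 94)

(162,398,512): 162+398 > 512 → valid
(228,306,473): 228+306 > 473 → valid
(315,432,448): 315+432 > 448 → valid
(113,130,153): 113+130 > 153 → valid
(274,336,642): 274+336 ≤ 642 → not valid
(296,303,641): 296+303 ≤ 641 → not valid
(26,65,83): 26+65 > 83 → valid
(94,445,518): 94+445 > 518 → valid
6 of the 8 triples form a triangle.

6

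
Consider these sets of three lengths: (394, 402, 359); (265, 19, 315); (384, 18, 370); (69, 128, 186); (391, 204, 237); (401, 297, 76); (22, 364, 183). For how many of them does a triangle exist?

4

(359,394,402): 359+394 > 402 → valid
(19,265,315): 19+265 ≤ 315 → not valid
(18,370,384): 18+370 > 384 → valid
(69,128,186): 69+128 > 186 → valid
(204,237,391): 204+237 > 391 → valid
(76,297,401): 76+297 ≤ 401 → not valid
(22,183,364): 22+183 ≤ 364 → not valid
4 of the 7 triples form a triangle.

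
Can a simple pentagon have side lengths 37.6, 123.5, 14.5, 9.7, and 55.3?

For a pentagon, each side must be shorter than the sum of the others.
Here the longest side is 123.5, but the remaining 4 sides sum to only 117.1.

No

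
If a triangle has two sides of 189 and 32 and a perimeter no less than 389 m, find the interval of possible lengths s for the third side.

168 ≤ s < 221

Triangle inequality alone gives 157 < s < 221.
The perimeter condition gives s ≥ 389 − 189 − 32 = 168.
Intersecting the two: 168 ≤ s < 221.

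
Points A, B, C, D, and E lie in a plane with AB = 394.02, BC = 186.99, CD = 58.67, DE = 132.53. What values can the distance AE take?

The maximum is all hops collinear in one direction: 394.02 + 186.99 + 58.67 + 132.53 = 772.21.
The longest hop is 394.02; the others sum to 378.19. Folding the others back against it leaves at least 394.02 − 378.19 = 15.83.

15.83 ≤ AE ≤ 772.21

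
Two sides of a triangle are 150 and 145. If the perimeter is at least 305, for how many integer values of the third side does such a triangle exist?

285

Triangle inequality: 5 < x < 295. Perimeter ≥ 305 gives x ≥ 305 − 150 − 145 = 10.
So 10 ≤ x < 295; integers 10 through 294: 285 values.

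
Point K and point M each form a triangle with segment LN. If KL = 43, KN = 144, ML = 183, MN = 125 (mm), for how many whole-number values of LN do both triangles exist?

85

From triangle KLN: 101 < LN < 187.
From triangle MLN: 58 < LN < 308.
Intersection: 101 < LN < 187, so integers 102 through 186: 85 values.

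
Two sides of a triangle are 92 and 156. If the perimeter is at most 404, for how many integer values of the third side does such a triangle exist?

92

Triangle inequality: 64 < x < 248. Perimeter ≤ 404 gives x ≤ 404 − 92 − 156 = 156.
So 64 < x ≤ 156; integers 65 through 156: 92 values.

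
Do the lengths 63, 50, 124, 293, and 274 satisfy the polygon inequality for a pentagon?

A pentagon exists iff every side is shorter than the sum of the others — equivalently, the longest side is less than the sum of the rest.
Longest side 293 < 511 (sum of the remaining 4), so yes.

Yes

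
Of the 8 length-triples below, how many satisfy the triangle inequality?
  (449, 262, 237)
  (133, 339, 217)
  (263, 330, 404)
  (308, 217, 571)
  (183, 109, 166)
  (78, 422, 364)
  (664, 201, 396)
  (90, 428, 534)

5

(237,262,449): 237+262 > 449 → valid
(133,217,339): 133+217 > 339 → valid
(263,330,404): 263+330 > 404 → valid
(217,308,571): 217+308 ≤ 571 → not valid
(109,166,183): 109+166 > 183 → valid
(78,364,422): 78+364 > 422 → valid
(201,396,664): 201+396 ≤ 664 → not valid
(90,428,534): 90+428 ≤ 534 → not valid
5 of the 8 triples form a triangle.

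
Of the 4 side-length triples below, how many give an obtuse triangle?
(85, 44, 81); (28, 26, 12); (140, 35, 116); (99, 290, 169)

1

(85,44,81): 44²+81² = 8497 > 7225 = 85² → acute
(28,26,12): 12²+26² = 820 > 784 = 28² → acute
(140,35,116): 35²+116² = 14681 < 19600 = 140² → obtuse
(99,290,169): 99+169 ≤ 290, not a triangle
1 of the 4 is obtuse.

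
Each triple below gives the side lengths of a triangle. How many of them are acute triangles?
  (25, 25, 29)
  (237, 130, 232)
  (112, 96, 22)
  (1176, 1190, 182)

2

(25,25,29): 25²+25² = 1250 > 841 = 29² → acute
(237,130,232): 130²+232² = 70724 > 56169 = 237² → acute
(112,96,22): 22²+96² = 9700 < 12544 = 112² → obtuse
(1176,1190,182): 182²+1176² = 1416100 = 1190² → right
2 of the 4 are acute.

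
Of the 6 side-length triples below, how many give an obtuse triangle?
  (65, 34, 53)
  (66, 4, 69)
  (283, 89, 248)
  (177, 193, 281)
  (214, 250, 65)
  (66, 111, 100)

5

(65,34,53): 34²+53² = 3965 < 4225 = 65² → obtuse
(66,4,69): 4²+66² = 4372 < 4761 = 69² → obtuse
(283,89,248): 89²+248² = 69425 < 80089 = 283² → obtuse
(177,193,281): 177²+193² = 68578 < 78961 = 281² → obtuse
(214,250,65): 65²+214² = 50021 < 62500 = 250² → obtuse
(66,111,100): 66²+100² = 14356 > 12321 = 111² → acute
5 of the 6 are obtuse.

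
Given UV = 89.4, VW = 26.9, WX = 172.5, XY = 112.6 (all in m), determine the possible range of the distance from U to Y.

The maximum is all hops collinear in one direction: 89.4 + 26.9 + 172.5 + 112.6 = 401.4.
The longest hop is 172.5; the others sum to 228.9. Since 172.5 ≤ 228.9, the path can fold back on itself completely, so the minimum distance is 0.

0 ≤ UY ≤ 401.4 m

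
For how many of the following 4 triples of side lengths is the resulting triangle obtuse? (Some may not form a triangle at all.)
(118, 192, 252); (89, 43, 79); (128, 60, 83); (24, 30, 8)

3

(118,192,252): 118²+192² = 50788 < 63504 = 252² → obtuse
(89,43,79): 43²+79² = 8090 > 7921 = 89² → acute
(128,60,83): 60²+83² = 10489 < 16384 = 128² → obtuse
(24,30,8): 8²+24² = 640 < 900 = 30² → obtuse
3 of the 4 are obtuse.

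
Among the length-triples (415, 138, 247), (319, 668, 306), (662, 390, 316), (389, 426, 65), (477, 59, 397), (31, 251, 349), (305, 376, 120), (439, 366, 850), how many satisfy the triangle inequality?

(138,247,415): 138+247 ≤ 415 → not valid
(306,319,668): 306+319 ≤ 668 → not valid
(316,390,662): 316+390 > 662 → valid
(65,389,426): 65+389 > 426 → valid
(59,397,477): 59+397 ≤ 477 → not valid
(31,251,349): 31+251 ≤ 349 → not valid
(120,305,376): 120+305 > 376 → valid
(366,439,850): 366+439 ≤ 850 → not valid
3 of the 8 triples form a triangle.

3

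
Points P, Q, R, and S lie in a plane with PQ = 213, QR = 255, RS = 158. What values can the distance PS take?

0 ≤ PS ≤ 626

The maximum is all hops collinear in one direction: 213 + 255 + 158 = 626.
The longest hop is 255; the others sum to 371. Since 255 ≤ 371, the path can fold back on itself completely, so the minimum distance is 0.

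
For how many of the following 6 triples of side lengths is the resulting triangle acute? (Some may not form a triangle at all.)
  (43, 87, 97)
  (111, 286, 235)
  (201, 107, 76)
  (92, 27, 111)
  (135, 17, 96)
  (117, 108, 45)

1

(43,87,97): 43²+87² = 9418 > 9409 = 97² → acute
(111,286,235): 111²+235² = 67546 < 81796 = 286² → obtuse
(201,107,76): 76+107 ≤ 201, not a triangle
(92,27,111): 27²+92² = 9193 < 12321 = 111² → obtuse
(135,17,96): 17+96 ≤ 135, not a triangle
(117,108,45): 45²+108² = 13689 = 117² → right
1 of the 6 is acute.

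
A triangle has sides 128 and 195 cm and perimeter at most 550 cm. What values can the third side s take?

Triangle inequality alone gives 67 < s < 323.
The perimeter condition gives s ≤ 550 − 128 − 195 = 227.
Intersecting the two: 67 < s ≤ 227.

67 < s ≤ 227 cm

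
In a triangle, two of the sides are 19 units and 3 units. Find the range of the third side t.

By the triangle inequality, t must be less than 19 + 3 = 22 and greater than |19 − 3| = 16.

16 < t < 22 (units)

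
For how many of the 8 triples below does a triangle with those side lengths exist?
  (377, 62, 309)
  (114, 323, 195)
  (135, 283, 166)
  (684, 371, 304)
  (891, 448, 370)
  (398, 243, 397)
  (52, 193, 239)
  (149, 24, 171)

(62,309,377): 62+309 ≤ 377 → not valid
(114,195,323): 114+195 ≤ 323 → not valid
(135,166,283): 135+166 > 283 → valid
(304,371,684): 304+371 ≤ 684 → not valid
(370,448,891): 370+448 ≤ 891 → not valid
(243,397,398): 243+397 > 398 → valid
(52,193,239): 52+193 > 239 → valid
(24,149,171): 24+149 > 171 → valid
4 of the 8 triples form a triangle.

4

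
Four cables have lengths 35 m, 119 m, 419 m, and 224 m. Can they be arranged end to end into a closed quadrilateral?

No

For a quadrilateral, each side must be shorter than the sum of the others.
Here the longest side is 419, but the remaining 3 sides sum to only 378.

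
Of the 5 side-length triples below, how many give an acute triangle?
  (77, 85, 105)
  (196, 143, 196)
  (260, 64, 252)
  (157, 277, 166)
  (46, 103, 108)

3

(77,85,105): 77²+85² = 13154 > 11025 = 105² → acute
(196,143,196): 143²+196² = 58865 > 38416 = 196² → acute
(260,64,252): 64²+252² = 67600 = 260² → right
(157,277,166): 157²+166² = 52205 < 76729 = 277² → obtuse
(46,103,108): 46²+103² = 12725 > 11664 = 108² → acute
3 of the 5 are acute.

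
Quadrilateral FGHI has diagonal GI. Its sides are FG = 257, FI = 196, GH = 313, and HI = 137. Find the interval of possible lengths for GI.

176 < GI < 450

From triangle FGI: |257 − 196| < GI < 257 + 196, i.e. 61 < GI < 453.
From triangle HGI: 176 < GI < 450.
Both must hold, so GI lies in the intersection.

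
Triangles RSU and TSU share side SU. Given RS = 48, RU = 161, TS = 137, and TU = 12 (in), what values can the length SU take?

125 < SU < 149

From triangle RSU: |48 − 161| < SU < 48 + 161, i.e. 113 < SU < 209.
From triangle TSU: 125 < SU < 149.
Both must hold, so SU lies in the intersection.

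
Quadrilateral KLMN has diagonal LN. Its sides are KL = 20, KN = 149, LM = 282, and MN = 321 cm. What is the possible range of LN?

129 < LN < 169

From triangle KLN: |20 − 149| < LN < 20 + 149, i.e. 129 < LN < 169.
From triangle MLN: 39 < LN < 603.
Both must hold, so LN lies in the intersection.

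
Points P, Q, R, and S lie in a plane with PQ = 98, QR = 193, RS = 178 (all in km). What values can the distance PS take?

The maximum is all hops collinear in one direction: 98 + 193 + 178 = 469.
The longest hop is 193; the others sum to 276. Since 193 ≤ 276, the path can fold back on itself completely, so the minimum distance is 0.

0 ≤ PS ≤ 469 km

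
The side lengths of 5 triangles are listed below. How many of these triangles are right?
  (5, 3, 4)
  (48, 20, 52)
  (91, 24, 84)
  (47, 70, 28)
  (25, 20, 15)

3

(5,3,4): 3²+4² = 25 = 5² → right
(48,20,52): 20²+48² = 2704 = 52² → right
(91,24,84): 24²+84² = 7632 < 8281 = 91² → obtuse
(47,70,28): 28²+47² = 2993 < 4900 = 70² → obtuse
(25,20,15): 15²+20² = 625 = 25² → right
3 of the 5 are right.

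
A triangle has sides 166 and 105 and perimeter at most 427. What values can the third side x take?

61 < x ≤ 156

Triangle inequality alone gives 61 < x < 271.
The perimeter condition gives x ≤ 427 − 166 − 105 = 156.
Intersecting the two: 61 < x ≤ 156.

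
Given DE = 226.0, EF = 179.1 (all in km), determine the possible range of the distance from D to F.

By the triangle inequality, |226.0 − 179.1| ≤ DF ≤ 226.0 + 179.1.

46.9 ≤ DF ≤ 405.1 km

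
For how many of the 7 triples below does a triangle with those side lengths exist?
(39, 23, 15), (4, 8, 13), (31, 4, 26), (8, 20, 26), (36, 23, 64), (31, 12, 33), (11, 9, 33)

2

(15,23,39): 15+23 ≤ 39 → not valid
(4,8,13): 4+8 ≤ 13 → not valid
(4,26,31): 4+26 ≤ 31 → not valid
(8,20,26): 8+20 > 26 → valid
(23,36,64): 23+36 ≤ 64 → not valid
(12,31,33): 12+31 > 33 → valid
(9,11,33): 9+11 ≤ 33 → not valid
2 of the 7 triples form a triangle.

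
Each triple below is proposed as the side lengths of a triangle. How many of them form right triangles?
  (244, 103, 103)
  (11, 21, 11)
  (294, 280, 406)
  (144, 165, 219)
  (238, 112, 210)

3

(244,103,103): 103+103 ≤ 244, not a triangle
(11,21,11): 11²+11² = 242 < 441 = 21² → obtuse
(294,280,406): 280²+294² = 164836 = 406² → right
(144,165,219): 144²+165² = 47961 = 219² → right
(238,112,210): 112²+210² = 56644 = 238² → right
3 of the 5 are right.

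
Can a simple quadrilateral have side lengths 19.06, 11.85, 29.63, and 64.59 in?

For a quadrilateral, each side must be shorter than the sum of the others.
Here the longest side is 64.59, but the remaining 3 sides sum to only 60.54.

No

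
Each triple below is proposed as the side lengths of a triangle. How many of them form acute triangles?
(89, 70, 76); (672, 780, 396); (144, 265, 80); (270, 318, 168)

(89,70,76): 70²+76² = 10676 > 7921 = 89² → acute
(672,780,396): 396²+672² = 608400 = 780² → right
(144,265,80): 80+144 ≤ 265, not a triangle
(270,318,168): 168²+270² = 101124 = 318² → right
1 of the 4 is acute.

1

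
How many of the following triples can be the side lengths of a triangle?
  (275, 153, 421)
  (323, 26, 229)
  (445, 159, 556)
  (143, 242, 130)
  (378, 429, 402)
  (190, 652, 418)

4

(153,275,421): 153+275 > 421 → valid
(26,229,323): 26+229 ≤ 323 → not valid
(159,445,556): 159+445 > 556 → valid
(130,143,242): 130+143 > 242 → valid
(378,402,429): 378+402 > 429 → valid
(190,418,652): 190+418 ≤ 652 → not valid
4 of the 6 triples form a triangle.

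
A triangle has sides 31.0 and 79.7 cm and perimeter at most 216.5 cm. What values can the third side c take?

48.7 < c ≤ 105.8

Triangle inequality alone gives 48.7 < c < 110.7.
The perimeter condition gives c ≤ 216.5 − 31.0 − 79.7 = 105.8.
Intersecting the two: 48.7 < c ≤ 105.8.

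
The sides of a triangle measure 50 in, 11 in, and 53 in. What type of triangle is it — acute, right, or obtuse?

obtuse

Compare the square of the longest side to the sum of squares of the other two: 11² + 50² = 2621 < 2809 = 53².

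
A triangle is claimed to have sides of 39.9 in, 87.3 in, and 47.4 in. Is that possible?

The two shorter sides sum to 87.3, exactly equal to the longest side 87.3.
That gives only a degenerate (flat) triangle — the inequality must be strict.

No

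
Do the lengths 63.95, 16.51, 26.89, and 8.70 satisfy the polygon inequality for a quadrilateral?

For a quadrilateral, each side must be shorter than the sum of the others.
Here the longest side is 63.95, but the remaining 3 sides sum to only 52.10.

No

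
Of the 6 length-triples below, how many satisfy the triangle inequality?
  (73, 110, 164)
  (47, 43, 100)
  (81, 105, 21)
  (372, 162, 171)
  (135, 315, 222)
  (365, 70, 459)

2

(73,110,164): 73+110 > 164 → valid
(43,47,100): 43+47 ≤ 100 → not valid
(21,81,105): 21+81 ≤ 105 → not valid
(162,171,372): 162+171 ≤ 372 → not valid
(135,222,315): 135+222 > 315 → valid
(70,365,459): 70+365 ≤ 459 → not valid
2 of the 6 triples form a triangle.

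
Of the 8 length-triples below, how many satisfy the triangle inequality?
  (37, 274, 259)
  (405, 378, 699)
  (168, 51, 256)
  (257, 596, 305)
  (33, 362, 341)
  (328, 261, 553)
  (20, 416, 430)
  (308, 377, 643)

6

(37,259,274): 37+259 > 274 → valid
(378,405,699): 378+405 > 699 → valid
(51,168,256): 51+168 ≤ 256 → not valid
(257,305,596): 257+305 ≤ 596 → not valid
(33,341,362): 33+341 > 362 → valid
(261,328,553): 261+328 > 553 → valid
(20,416,430): 20+416 > 430 → valid
(308,377,643): 308+377 > 643 → valid
6 of the 8 triples form a triangle.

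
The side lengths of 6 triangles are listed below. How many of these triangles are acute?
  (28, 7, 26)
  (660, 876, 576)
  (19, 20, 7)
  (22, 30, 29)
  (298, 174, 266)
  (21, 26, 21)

(28,7,26): 7²+26² = 725 < 784 = 28² → obtuse
(660,876,576): 576²+660² = 767376 = 876² → right
(19,20,7): 7²+19² = 410 > 400 = 20² → acute
(22,30,29): 22²+29² = 1325 > 900 = 30² → acute
(298,174,266): 174²+266² = 101032 > 88804 = 298² → acute
(21,26,21): 21²+21² = 882 > 676 = 26² → acute
4 of the 6 are acute.

4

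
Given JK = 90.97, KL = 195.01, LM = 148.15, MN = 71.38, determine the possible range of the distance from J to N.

The maximum is all hops collinear in one direction: 90.97 + 195.01 + 148.15 + 71.38 = 505.51.
The longest hop is 195.01; the others sum to 310.50. Since 195.01 ≤ 310.50, the path can fold back on itself completely, so the minimum distance is 0.

0 ≤ JN ≤ 505.51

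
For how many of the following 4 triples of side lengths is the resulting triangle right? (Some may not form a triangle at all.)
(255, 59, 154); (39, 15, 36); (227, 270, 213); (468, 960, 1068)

(255,59,154): 59+154 ≤ 255, not a triangle
(39,15,36): 15²+36² = 1521 = 39² → right
(227,270,213): 213²+227² = 96898 > 72900 = 270² → acute
(468,960,1068): 468²+960² = 1140624 = 1068² → right
2 of the 4 are right.

2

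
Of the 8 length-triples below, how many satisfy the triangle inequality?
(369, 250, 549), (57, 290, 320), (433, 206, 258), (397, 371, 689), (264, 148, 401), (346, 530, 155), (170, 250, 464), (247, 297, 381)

6

(250,369,549): 250+369 > 549 → valid
(57,290,320): 57+290 > 320 → valid
(206,258,433): 206+258 > 433 → valid
(371,397,689): 371+397 > 689 → valid
(148,264,401): 148+264 > 401 → valid
(155,346,530): 155+346 ≤ 530 → not valid
(170,250,464): 170+250 ≤ 464 → not valid
(247,297,381): 247+297 > 381 → valid
6 of the 8 triples form a triangle.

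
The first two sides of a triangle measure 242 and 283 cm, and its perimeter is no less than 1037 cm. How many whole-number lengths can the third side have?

Triangle inequality: 41 < x < 525. Perimeter ≥ 1037 gives x ≥ 1037 − 242 − 283 = 512.
So 512 ≤ x < 525; integers 512 through 524: 13 values.

13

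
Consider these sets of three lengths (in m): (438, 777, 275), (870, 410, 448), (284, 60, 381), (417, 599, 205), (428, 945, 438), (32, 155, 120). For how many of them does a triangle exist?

(275,438,777): 275+438 ≤ 777 → not valid
(410,448,870): 410+448 ≤ 870 → not valid
(60,284,381): 60+284 ≤ 381 → not valid
(205,417,599): 205+417 > 599 → valid
(428,438,945): 428+438 ≤ 945 → not valid
(32,120,155): 32+120 ≤ 155 → not valid
1 of the 6 triples forms a triangle.

1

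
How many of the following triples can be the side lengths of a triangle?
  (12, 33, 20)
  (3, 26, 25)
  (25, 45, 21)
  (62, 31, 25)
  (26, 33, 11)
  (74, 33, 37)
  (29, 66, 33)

3

(12,20,33): 12+20 ≤ 33 → not valid
(3,25,26): 3+25 > 26 → valid
(21,25,45): 21+25 > 45 → valid
(25,31,62): 25+31 ≤ 62 → not valid
(11,26,33): 11+26 > 33 → valid
(33,37,74): 33+37 ≤ 74 → not valid
(29,33,66): 29+33 ≤ 66 → not valid
3 of the 7 triples form a triangle.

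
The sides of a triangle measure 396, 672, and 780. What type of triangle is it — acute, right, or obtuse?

right

Compare the square of the longest side to the sum of squares of the other two: 396² + 672² = 608400 = 780².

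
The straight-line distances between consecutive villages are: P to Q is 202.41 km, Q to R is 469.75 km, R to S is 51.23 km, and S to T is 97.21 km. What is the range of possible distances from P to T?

118.90 ≤ PT ≤ 820.60 km

The maximum is all hops collinear in one direction: 202.41 + 469.75 + 51.23 + 97.21 = 820.60.
The longest hop is 469.75; the others sum to 350.85. Folding the others back against it leaves at least 469.75 − 350.85 = 118.90.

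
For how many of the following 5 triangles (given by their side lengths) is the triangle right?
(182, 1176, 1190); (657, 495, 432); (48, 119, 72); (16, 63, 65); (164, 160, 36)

4

(182,1176,1190): 182²+1176² = 1416100 = 1190² → right
(657,495,432): 432²+495² = 431649 = 657² → right
(48,119,72): 48²+72² = 7488 < 14161 = 119² → obtuse
(16,63,65): 16²+63² = 4225 = 65² → right
(164,160,36): 36²+160² = 26896 = 164² → right
4 of the 5 are right.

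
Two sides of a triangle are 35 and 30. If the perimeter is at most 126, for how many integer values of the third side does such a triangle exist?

56

Triangle inequality: 5 < x < 65. Perimeter ≤ 126 gives x ≤ 126 − 35 − 30 = 61.
So 5 < x ≤ 61; integers 6 through 61: 56 values.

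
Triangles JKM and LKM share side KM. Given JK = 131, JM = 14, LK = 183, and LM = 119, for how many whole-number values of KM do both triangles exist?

27

From triangle JKM: 117 < KM < 145.
From triangle LKM: 64 < KM < 302.
Intersection: 117 < KM < 145, so integers 118 through 144: 27 values.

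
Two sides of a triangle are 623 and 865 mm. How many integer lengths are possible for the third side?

1245

The third side lies in the open interval (242, 1488).
Integers from 243 to 1487 inclusive: 1487 − 243 + 1 = 1245.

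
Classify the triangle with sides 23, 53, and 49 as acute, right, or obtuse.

acute

Compare the square of the longest side to the sum of squares of the other two: 23² + 49² = 2930 > 2809 = 53².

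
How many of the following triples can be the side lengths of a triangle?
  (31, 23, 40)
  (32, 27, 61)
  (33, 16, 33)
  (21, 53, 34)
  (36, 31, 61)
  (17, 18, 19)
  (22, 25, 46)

(23,31,40): 23+31 > 40 → valid
(27,32,61): 27+32 ≤ 61 → not valid
(16,33,33): 16+33 > 33 → valid
(21,34,53): 21+34 > 53 → valid
(31,36,61): 31+36 > 61 → valid
(17,18,19): 17+18 > 19 → valid
(22,25,46): 22+25 > 46 → valid
6 of the 7 triples form a triangle.

6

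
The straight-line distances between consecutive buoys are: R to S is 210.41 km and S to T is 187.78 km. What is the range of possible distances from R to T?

By the triangle inequality, |210.41 − 187.78| ≤ RT ≤ 210.41 + 187.78.

22.63 ≤ RT ≤ 398.19 km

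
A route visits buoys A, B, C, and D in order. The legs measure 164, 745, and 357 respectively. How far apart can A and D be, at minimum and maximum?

The maximum is all hops collinear in one direction: 164 + 745 + 357 = 1266.
The longest hop is 745; the others sum to 521. Folding the others back against it leaves at least 745 − 521 = 224.

224 ≤ AD ≤ 1266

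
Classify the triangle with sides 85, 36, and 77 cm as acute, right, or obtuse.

right

Compare the square of the longest side to the sum of squares of the other two: 36² + 77² = 7225 = 85².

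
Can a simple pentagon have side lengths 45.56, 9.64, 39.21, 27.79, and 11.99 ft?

A pentagon exists iff every side is shorter than the sum of the others — equivalently, the longest side is less than the sum of the rest.
Longest side 45.56 < 88.63 (sum of the remaining 4), so yes.

Yes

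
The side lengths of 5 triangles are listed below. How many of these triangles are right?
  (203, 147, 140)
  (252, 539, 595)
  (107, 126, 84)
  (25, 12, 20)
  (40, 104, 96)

3

(203,147,140): 140²+147² = 41209 = 203² → right
(252,539,595): 252²+539² = 354025 = 595² → right
(107,126,84): 84²+107² = 18505 > 15876 = 126² → acute
(25,12,20): 12²+20² = 544 < 625 = 25² → obtuse
(40,104,96): 40²+96² = 10816 = 104² → right
3 of the 5 are right.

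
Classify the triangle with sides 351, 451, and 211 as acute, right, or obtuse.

Compare the square of the longest side to the sum of squares of the other two: 211² + 351² = 167722 < 203401 = 451².

obtuse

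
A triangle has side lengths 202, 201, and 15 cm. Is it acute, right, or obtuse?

obtuse

Compare the square of the longest side to the sum of squares of the other two: 15² + 201² = 40626 < 40804 = 202².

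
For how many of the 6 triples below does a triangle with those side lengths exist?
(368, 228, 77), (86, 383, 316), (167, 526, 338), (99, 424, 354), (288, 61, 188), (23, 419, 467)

(77,228,368): 77+228 ≤ 368 → not valid
(86,316,383): 86+316 > 383 → valid
(167,338,526): 167+338 ≤ 526 → not valid
(99,354,424): 99+354 > 424 → valid
(61,188,288): 61+188 ≤ 288 → not valid
(23,419,467): 23+419 ≤ 467 → not valid
2 of the 6 triples form a triangle.

2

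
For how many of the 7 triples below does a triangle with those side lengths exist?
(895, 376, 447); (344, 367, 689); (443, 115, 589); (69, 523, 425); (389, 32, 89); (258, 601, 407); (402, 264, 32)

(376,447,895): 376+447 ≤ 895 → not valid
(344,367,689): 344+367 > 689 → valid
(115,443,589): 115+443 ≤ 589 → not valid
(69,425,523): 69+425 ≤ 523 → not valid
(32,89,389): 32+89 ≤ 389 → not valid
(258,407,601): 258+407 > 601 → valid
(32,264,402): 32+264 ≤ 402 → not valid
2 of the 7 triples form a triangle.

2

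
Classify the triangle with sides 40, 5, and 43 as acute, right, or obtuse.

Compare the square of the longest side to the sum of squares of the other two: 5² + 40² = 1625 < 1849 = 43².

obtuse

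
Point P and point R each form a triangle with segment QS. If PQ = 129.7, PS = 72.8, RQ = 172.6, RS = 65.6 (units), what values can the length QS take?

107.0 < QS < 202.5

From triangle PQS: |129.7 − 72.8| < QS < 129.7 + 72.8, i.e. 56.9 < QS < 202.5.
From triangle RQS: 107.0 < QS < 238.2.
Both must hold, so QS lies in the intersection.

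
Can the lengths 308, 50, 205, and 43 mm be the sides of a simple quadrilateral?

No

For a quadrilateral, each side must be shorter than the sum of the others.
Here the longest side is 308, but the remaining 3 sides sum to only 298.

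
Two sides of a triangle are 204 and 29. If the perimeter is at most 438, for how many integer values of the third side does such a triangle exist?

Triangle inequality: 175 < x < 233. Perimeter ≤ 438 gives x ≤ 438 − 204 − 29 = 205.
So 175 < x ≤ 205; integers 176 through 205: 30 values.

30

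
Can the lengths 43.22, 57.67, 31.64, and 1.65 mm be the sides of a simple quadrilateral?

Yes

A quadrilateral exists iff every side is shorter than the sum of the others — equivalently, the longest side is less than the sum of the rest.
Longest side 57.67 < 76.51 (sum of the remaining 3), so yes.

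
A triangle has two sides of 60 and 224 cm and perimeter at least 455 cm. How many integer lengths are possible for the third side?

113

Triangle inequality: 164 < x < 284. Perimeter ≥ 455 gives x ≥ 455 − 60 − 224 = 171.
So 171 ≤ x < 284; integers 171 through 283: 113 values.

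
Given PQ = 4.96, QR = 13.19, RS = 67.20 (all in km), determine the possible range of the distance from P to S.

The maximum is all hops collinear in one direction: 4.96 + 13.19 + 67.20 = 85.35.
The longest hop is 67.20; the others sum to 18.15. Folding the others back against it leaves at least 67.20 − 18.15 = 49.05.

49.05 ≤ PS ≤ 85.35 km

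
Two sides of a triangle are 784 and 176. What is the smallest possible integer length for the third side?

609

The third side must be strictly greater than |784 − 176| = 608.
The smallest integer above 608 is 609.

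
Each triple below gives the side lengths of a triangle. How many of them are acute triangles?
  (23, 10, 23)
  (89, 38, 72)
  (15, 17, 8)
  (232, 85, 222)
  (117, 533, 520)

(23,10,23): 10²+23² = 629 > 529 = 23² → acute
(89,38,72): 38²+72² = 6628 < 7921 = 89² → obtuse
(15,17,8): 8²+15² = 289 = 17² → right
(232,85,222): 85²+222² = 56509 > 53824 = 232² → acute
(117,533,520): 117²+520² = 284089 = 533² → right
2 of the 5 are acute.

2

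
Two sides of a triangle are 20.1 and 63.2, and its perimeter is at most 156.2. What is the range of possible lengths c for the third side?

Triangle inequality alone gives 43.1 < c < 83.3.
The perimeter condition gives c ≤ 156.2 − 20.1 − 63.2 = 72.9.
Intersecting the two: 43.1 < c ≤ 72.9.

43.1 < c ≤ 72.9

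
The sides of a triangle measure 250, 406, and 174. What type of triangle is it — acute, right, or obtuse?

obtuse

Compare the square of the longest side to the sum of squares of the other two: 174² + 250² = 92776 < 164836 = 406².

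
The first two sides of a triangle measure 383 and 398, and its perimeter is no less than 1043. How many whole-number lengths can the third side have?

Triangle inequality: 15 < x < 781. Perimeter ≥ 1043 gives x ≥ 1043 − 383 − 398 = 262.
So 262 ≤ x < 781; integers 262 through 780: 519 values.

519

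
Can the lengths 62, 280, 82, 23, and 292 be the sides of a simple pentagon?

Yes

A pentagon exists iff every side is shorter than the sum of the others — equivalently, the longest side is less than the sum of the rest.
Longest side 292 < 447 (sum of the remaining 4), so yes.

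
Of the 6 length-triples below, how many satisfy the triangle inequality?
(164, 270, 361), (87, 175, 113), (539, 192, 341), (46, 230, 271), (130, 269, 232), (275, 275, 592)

4

(164,270,361): 164+270 > 361 → valid
(87,113,175): 87+113 > 175 → valid
(192,341,539): 192+341 ≤ 539 → not valid
(46,230,271): 46+230 > 271 → valid
(130,232,269): 130+232 > 269 → valid
(275,275,592): 275+275 ≤ 592 → not valid
4 of the 6 triples form a triangle.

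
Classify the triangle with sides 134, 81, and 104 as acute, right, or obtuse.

obtuse

Compare the square of the longest side to the sum of squares of the other two: 81² + 104² = 17377 < 17956 = 134².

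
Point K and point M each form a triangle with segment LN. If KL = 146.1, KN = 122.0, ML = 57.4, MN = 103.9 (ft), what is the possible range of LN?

From triangle KLN: |146.1 − 122.0| < LN < 146.1 + 122.0, i.e. 24.1 < LN < 268.1.
From triangle MLN: 46.5 < LN < 161.3.
Both must hold, so LN lies in the intersection.

46.5 < LN < 161.3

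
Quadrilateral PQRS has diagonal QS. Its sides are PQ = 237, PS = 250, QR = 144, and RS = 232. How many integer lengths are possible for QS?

From triangle PQS: 13 < QS < 487.
From triangle RQS: 88 < QS < 376.
Intersection: 88 < QS < 376, so integers 89 through 375: 287 values.

287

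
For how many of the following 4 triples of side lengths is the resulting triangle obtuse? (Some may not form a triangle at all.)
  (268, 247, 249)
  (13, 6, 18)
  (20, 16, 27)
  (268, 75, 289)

(268,247,249): 247²+249² = 123010 > 71824 = 268² → acute
(13,6,18): 6²+13² = 205 < 324 = 18² → obtuse
(20,16,27): 16²+20² = 656 < 729 = 27² → obtuse
(268,75,289): 75²+268² = 77449 < 83521 = 289² → obtuse
3 of the 4 are obtuse.

3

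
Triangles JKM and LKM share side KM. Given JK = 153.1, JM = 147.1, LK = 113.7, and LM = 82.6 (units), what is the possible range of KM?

31.1 < KM < 196.3

From triangle JKM: |153.1 − 147.1| < KM < 153.1 + 147.1, i.e. 6.0 < KM < 300.2.
From triangle LKM: 31.1 < KM < 196.3.
Both must hold, so KM lies in the intersection.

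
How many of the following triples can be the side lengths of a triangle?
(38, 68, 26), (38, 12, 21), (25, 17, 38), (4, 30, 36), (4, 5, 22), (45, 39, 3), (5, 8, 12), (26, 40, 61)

(26,38,68): 26+38 ≤ 68 → not valid
(12,21,38): 12+21 ≤ 38 → not valid
(17,25,38): 17+25 > 38 → valid
(4,30,36): 4+30 ≤ 36 → not valid
(4,5,22): 4+5 ≤ 22 → not valid
(3,39,45): 3+39 ≤ 45 → not valid
(5,8,12): 5+8 > 12 → valid
(26,40,61): 26+40 > 61 → valid
3 of the 8 triples form a triangle.

3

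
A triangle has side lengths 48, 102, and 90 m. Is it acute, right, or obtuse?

Compare the square of the longest side to the sum of squares of the other two: 48² + 90² = 10404 = 102².

right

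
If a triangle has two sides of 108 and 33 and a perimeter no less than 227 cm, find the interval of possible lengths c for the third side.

86 ≤ c < 141 cm

Triangle inequality alone gives 75 < c < 141.
The perimeter condition gives c ≥ 227 − 108 − 33 = 86.
Intersecting the two: 86 ≤ c < 141.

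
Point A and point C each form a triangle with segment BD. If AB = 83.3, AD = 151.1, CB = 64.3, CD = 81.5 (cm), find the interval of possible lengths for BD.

From triangle ABD: |83.3 − 151.1| < BD < 83.3 + 151.1, i.e. 67.8 < BD < 234.4.
From triangle CBD: 17.2 < BD < 145.8.
Both must hold, so BD lies in the intersection.

67.8 < BD < 145.8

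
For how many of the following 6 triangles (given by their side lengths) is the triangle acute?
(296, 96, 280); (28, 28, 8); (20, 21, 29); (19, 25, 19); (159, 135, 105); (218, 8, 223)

(296,96,280): 96²+280² = 87616 = 296² → right
(28,28,8): 8²+28² = 848 > 784 = 28² → acute
(20,21,29): 20²+21² = 841 = 29² → right
(19,25,19): 19²+19² = 722 > 625 = 25² → acute
(159,135,105): 105²+135² = 29250 > 25281 = 159² → acute
(218,8,223): 8²+218² = 47588 < 49729 = 223² → obtuse
3 of the 6 are acute.

3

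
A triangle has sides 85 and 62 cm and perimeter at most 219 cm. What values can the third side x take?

23 < x ≤ 72 cm

Triangle inequality alone gives 23 < x < 147.
The perimeter condition gives x ≤ 219 − 85 − 62 = 72.
Intersecting the two: 23 < x ≤ 72.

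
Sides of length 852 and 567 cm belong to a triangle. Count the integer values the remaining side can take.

1133

The third side lies in the open interval (285, 1419).
Integers from 286 to 1418 inclusive: 1418 − 286 + 1 = 1133.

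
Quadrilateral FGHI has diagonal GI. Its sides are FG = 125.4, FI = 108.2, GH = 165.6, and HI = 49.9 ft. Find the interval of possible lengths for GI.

From triangle FGI: |125.4 − 108.2| < GI < 125.4 + 108.2, i.e. 17.2 < GI < 233.6.
From triangle HGI: 115.7 < GI < 215.5.
Both must hold, so GI lies in the intersection.

115.7 < GI < 215.5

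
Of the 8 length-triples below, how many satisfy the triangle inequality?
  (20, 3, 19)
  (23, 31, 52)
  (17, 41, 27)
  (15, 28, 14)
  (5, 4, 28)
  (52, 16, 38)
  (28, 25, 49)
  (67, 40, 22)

6

(3,19,20): 3+19 > 20 → valid
(23,31,52): 23+31 > 52 → valid
(17,27,41): 17+27 > 41 → valid
(14,15,28): 14+15 > 28 → valid
(4,5,28): 4+5 ≤ 28 → not valid
(16,38,52): 16+38 > 52 → valid
(25,28,49): 25+28 > 49 → valid
(22,40,67): 22+40 ≤ 67 → not valid
6 of the 8 triples form a triangle.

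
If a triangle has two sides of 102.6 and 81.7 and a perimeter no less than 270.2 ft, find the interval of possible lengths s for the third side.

85.9 ≤ s < 184.3

Triangle inequality alone gives 20.9 < s < 184.3.
The perimeter condition gives s ≥ 270.2 − 102.6 − 81.7 = 85.9.
Intersecting the two: 85.9 ≤ s < 184.3.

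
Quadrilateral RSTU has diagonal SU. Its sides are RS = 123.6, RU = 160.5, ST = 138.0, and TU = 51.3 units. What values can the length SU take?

From triangle RSU: |123.6 − 160.5| < SU < 123.6 + 160.5, i.e. 36.9 < SU < 284.1.
From triangle TSU: 86.7 < SU < 189.3.
Both must hold, so SU lies in the intersection.

86.7 < SU < 189.3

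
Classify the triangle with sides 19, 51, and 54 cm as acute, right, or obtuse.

acute

Compare the square of the longest side to the sum of squares of the other two: 19² + 51² = 2962 > 2916 = 54².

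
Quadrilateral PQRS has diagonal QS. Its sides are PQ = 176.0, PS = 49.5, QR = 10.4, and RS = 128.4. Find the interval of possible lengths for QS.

126.5 < QS < 138.8

From triangle PQS: |176.0 − 49.5| < QS < 176.0 + 49.5, i.e. 126.5 < QS < 225.5.
From triangle RQS: 118.0 < QS < 138.8.
Both must hold, so QS lies in the intersection.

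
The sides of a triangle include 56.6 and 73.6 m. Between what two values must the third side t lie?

17.0 < t < 130.2

By the triangle inequality, t must be less than 56.6 + 73.6 = 130.2 and greater than |56.6 − 73.6| = 17.0.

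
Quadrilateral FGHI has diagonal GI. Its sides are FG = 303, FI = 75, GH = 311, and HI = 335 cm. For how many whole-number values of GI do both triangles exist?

From triangle FGI: 228 < GI < 378.
From triangle HGI: 24 < GI < 646.
Intersection: 228 < GI < 378, so integers 229 through 377: 149 values.

149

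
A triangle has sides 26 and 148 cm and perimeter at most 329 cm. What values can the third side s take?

Triangle inequality alone gives 122 < s < 174.
The perimeter condition gives s ≤ 329 − 26 − 148 = 155.
Intersecting the two: 122 < s ≤ 155.

122 < s ≤ 155 cm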